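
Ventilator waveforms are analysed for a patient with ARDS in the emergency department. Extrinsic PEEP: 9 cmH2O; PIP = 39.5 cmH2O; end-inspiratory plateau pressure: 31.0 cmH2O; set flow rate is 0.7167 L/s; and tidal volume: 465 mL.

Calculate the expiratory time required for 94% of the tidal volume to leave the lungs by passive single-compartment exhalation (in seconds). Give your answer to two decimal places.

0.71

R = (PIP − Pplat)/V̇ = (39.5 − 31.0) / 0.7167 = 8.5/0.7167 = 11.86 cmH2O·s/L.
C = Vt/(Pplat − PEEP) = 465.0 / (31.0 − 9) = 465.0/22.0 = 21.136 mL/cmH2O.
τ = R × C = 11.86 × 0.02114 L/cmH2O = 0.2507 s.
t = −τ·ln(1 − 0.94) = −0.2507·ln(0.06) = 0.7053 s.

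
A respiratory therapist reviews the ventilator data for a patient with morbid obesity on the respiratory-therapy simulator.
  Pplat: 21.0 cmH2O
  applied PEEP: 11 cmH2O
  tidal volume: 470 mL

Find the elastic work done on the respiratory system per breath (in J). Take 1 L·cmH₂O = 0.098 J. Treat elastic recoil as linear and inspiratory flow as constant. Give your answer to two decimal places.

0.23

Elastic work ≈ ½ × (Pplat − PEEP) × Vt = 0.5 × (21.0 − 11) × 0.470 L = 0.5 × 10.0 × 0.470 = 2.35 L·cmH2O.
× 0.098 J/(L·cmH2O) → 0.2303 J.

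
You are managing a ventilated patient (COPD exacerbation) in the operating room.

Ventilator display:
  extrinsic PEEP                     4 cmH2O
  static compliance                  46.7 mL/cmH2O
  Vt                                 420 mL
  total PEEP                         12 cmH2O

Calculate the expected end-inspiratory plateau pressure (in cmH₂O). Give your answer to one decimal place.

21.0

End-expiratory occlusion gives total PEEP = 12 cmH2O (intrinsic PEEP = 12 − 4 = 8). Use total PEEP for the elastic gradient.
Pplat = PEEPtotal + Vt / Cstat = 12 + 420 / 46.7 = 12 + 8.994 = 20.994 cmH2O.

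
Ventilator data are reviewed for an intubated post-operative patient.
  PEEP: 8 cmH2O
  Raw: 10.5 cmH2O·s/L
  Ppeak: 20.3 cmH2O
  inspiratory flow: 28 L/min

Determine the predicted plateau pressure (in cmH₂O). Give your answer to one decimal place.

15.4

Flow: 28 L/min ÷ 60 = 0.4667 L/s.
Pplat = PIP − Raw × flow = 20.3 − 10.5 × 0.4667 = 20.3 − 4.9 = 15.4 cmH2O.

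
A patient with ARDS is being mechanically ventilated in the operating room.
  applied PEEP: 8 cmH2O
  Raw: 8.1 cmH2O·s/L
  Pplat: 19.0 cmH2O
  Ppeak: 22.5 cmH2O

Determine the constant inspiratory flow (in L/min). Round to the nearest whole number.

flow = (PIP − Pplat) / Raw = (22.5 − 19.0) / 8.1 = 0.4321 L/s × 60 = 25.926 L/min.

26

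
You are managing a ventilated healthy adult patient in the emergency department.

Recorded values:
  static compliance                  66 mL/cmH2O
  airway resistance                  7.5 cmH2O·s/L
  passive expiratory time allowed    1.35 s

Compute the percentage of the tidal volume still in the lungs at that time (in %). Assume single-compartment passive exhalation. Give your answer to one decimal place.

6.5

τ = R × C = 7.5 × 66 mL/cmH2O = 7.5 × 0.066 L/cmH2O = 0.495 s.
Passive exhalation: V(t)/V₀ = e^(−t/τ) = e^(−1.35/0.495) = 0.0654.
Fraction remaining = 0.0654 → 6.54%.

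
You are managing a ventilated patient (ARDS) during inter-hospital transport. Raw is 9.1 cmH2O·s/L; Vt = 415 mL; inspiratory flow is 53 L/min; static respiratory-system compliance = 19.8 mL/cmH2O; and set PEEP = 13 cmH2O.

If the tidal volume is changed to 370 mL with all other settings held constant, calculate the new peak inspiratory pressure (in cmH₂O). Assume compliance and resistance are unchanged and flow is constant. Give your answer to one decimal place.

39.7

Flow: 53 L/min ÷ 60 = 0.8833 L/s.
PIP = Vt/C + R·V̇ + PEEP (constant-flow equation of motion).
Only the elastic term changes: ΔPIP = ΔVt / C = (370 − 415) / 19.8 = -2.273 cmH2O.
Original PIP = 415/19.8 + 9.1×0.8833 + 13 = 41.998 cmH2O; new PIP = 41.998 + (-2.273) = 39.725 cmH2O.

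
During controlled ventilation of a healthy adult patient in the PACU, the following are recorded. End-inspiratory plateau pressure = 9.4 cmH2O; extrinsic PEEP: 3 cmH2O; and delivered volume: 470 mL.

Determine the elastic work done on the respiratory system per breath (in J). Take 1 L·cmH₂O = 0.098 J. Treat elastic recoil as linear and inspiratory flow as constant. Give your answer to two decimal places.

0.15

Elastic work ≈ ½ × (Pplat − PEEP) × Vt = 0.5 × (9.4 − 3) × 0.470 L = 0.5 × 6.4 × 0.470 = 1.504 L·cmH2O.
× 0.098 J/(L·cmH2O) → 0.1474 J.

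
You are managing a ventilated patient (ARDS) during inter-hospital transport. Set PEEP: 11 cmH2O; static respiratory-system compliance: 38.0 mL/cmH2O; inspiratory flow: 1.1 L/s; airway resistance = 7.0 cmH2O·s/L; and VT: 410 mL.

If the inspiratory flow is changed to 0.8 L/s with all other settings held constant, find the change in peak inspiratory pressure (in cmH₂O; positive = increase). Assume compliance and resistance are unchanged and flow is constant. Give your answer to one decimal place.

PIP = Vt/C + R·V̇ + PEEP (constant-flow equation of motion).
Only the resistive term changes: ΔPIP = R × ΔV̇ = 7.0 × (0.8 − 1.1) = 7.0 × -0.3 = -2.1 cmH2O.

-2.1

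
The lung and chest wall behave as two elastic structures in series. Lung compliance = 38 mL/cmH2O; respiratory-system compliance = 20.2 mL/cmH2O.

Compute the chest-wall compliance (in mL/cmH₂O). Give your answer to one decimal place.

1/Ccw = 1/Crs − 1/CL.
1/Ccw = 1/20.2 − 1/38 = 0.02319.
Ccw = 43.122 mL/cmH2O.

43.1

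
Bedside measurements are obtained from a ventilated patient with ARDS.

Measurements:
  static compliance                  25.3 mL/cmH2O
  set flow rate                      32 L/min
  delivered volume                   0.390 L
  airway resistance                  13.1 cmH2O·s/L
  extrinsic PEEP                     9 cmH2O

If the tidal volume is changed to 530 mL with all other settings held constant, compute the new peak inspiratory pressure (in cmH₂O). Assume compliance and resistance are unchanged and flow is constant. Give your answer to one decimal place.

36.9

Flow: 32 L/min ÷ 60 = 0.5333 L/s.
PIP = Vt/C + R·V̇ + PEEP (constant-flow equation of motion).
Only the elastic term changes: ΔPIP = ΔVt / C = (530 − 390) / 25.3 = 5.534 cmH2O.
Original PIP = 390/25.3 + 13.1×0.5333 + 9 = 31.401 cmH2O; new PIP = 31.401 + (5.534) = 36.935 cmH2O.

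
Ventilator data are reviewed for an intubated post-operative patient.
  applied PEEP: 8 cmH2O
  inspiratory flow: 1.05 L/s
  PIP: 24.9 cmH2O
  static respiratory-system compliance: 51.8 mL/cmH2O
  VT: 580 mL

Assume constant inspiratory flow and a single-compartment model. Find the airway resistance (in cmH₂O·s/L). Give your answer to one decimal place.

5.4

Equation of motion (constant flow): PIP = Vt/C + R·V̇ + PEEP.
R·V̇ = PIP − Vt/C − PEEP = 24.9 − 580/51.8 − 8 = 24.9 − 11.197 − 8 = 5.703 cmH2O.
R = 5.703 / 1.05 = 5.431 cmH2O·s/L.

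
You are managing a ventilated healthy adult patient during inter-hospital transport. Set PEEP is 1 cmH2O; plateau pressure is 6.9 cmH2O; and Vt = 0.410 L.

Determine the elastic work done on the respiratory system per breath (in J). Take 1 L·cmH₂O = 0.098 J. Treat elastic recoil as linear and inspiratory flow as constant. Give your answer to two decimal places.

0.12

Elastic work ≈ ½ × (Pplat − PEEP) × Vt = 0.5 × (6.9 − 1) × 0.410 L = 0.5 × 5.9 × 0.410 = 1.21 L·cmH2O.
× 0.098 J/(L·cmH2O) → 0.1186 J.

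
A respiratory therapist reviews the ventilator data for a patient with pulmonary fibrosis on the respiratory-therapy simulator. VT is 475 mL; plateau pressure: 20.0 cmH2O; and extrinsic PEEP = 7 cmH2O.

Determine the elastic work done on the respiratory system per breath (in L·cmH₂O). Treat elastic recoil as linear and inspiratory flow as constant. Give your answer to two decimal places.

3.09

Elastic work ≈ ½ × (Pplat − PEEP) × Vt = 0.5 × (20.0 − 7) × 0.475 L = 0.5 × 13.0 × 0.475 = 3.088 L·cmH2O.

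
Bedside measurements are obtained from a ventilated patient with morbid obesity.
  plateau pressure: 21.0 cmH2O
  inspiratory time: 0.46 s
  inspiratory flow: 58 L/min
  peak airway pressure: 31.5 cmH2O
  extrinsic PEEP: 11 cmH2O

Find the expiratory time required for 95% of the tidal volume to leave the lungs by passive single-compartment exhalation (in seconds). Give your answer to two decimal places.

1.45

Flow: 58 L/min ÷ 60 = 0.9667 L/s.
Vt = flow × Ti = 0.9667 L/s × 0.46 s × 1000 mL/L = 444.68 mL.
R = (PIP − Pplat)/V̇ = (31.5 − 21.0) / 0.9667 = 10.5/0.9667 = 10.862 cmH2O·s/L.
C = Vt/(Pplat − PEEP) = 444.68 / (21.0 − 11) = 444.68/10.0 = 44.468 mL/cmH2O.
τ = R × C = 10.862 × 0.04447 L/cmH2O = 0.483 s.
t = −τ·ln(1 − 0.95) = −0.483·ln(0.05) = 1.447 s.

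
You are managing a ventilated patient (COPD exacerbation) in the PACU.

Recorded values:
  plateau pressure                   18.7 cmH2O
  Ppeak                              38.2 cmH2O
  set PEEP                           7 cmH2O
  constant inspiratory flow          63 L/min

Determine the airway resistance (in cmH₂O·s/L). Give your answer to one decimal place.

Flow: 63 L/min ÷ 60 = 1.05 L/s.
Raw = (PIP − Pplat) / flow = (38.2 − 18.7) / 1.05 = 19.5 / 1.05 = 18.571 cmH2O·s/L.

18.6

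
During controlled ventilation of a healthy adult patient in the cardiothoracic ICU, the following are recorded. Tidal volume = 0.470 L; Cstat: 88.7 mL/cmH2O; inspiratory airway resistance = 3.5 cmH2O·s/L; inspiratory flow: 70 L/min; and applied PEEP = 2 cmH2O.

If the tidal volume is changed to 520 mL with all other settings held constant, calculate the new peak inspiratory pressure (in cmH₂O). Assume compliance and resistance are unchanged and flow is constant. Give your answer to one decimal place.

Flow: 70 L/min ÷ 60 = 1.1667 L/s.
PIP = Vt/C + R·V̇ + PEEP (constant-flow equation of motion).
Only the elastic term changes: ΔPIP = ΔVt / C = (520 − 470) / 88.7 = 0.5637 cmH2O.
Original PIP = 470/88.7 + 3.5×1.1667 + 2 = 11.382 cmH2O; new PIP = 11.382 + (0.5637) = 11.946 cmH2O.

11.9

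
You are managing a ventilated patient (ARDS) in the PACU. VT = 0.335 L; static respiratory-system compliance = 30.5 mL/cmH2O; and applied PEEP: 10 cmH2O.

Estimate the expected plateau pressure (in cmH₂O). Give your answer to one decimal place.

21.0

Pplat = PEEP + Vt / Cstat = 10 + 335 / 30.5 = 10 + 10.984 = 20.984 cmH2O.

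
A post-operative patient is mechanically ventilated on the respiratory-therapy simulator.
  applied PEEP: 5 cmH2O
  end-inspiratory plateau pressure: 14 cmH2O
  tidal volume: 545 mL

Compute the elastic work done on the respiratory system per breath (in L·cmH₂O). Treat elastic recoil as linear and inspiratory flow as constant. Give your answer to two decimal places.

2.45

Elastic work ≈ ½ × (Pplat − PEEP) × Vt = 0.5 × (14 − 5) × 0.545 L = 0.5 × 9.0 × 0.545 = 2.453 L·cmH2O.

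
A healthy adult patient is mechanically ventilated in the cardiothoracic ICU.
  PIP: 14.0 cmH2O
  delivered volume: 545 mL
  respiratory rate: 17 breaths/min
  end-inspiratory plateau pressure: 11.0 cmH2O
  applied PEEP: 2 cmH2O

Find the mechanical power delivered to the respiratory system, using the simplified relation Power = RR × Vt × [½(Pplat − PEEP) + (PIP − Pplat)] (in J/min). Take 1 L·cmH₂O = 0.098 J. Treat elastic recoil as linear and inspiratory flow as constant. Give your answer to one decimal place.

Per-breath work = Vt × [½(Pplat−PEEP) + (PIP−Pplat)] = 0.545 × [0.5×9.0 + 3.0] = 0.545 × 7.5 = 4.088 L·cmH2O.
Power = 17 × 4.088 = 69.496 L·cmH2O/min.
× 0.098 J/(L·cmH2O) → 6.811 J/min.

6.8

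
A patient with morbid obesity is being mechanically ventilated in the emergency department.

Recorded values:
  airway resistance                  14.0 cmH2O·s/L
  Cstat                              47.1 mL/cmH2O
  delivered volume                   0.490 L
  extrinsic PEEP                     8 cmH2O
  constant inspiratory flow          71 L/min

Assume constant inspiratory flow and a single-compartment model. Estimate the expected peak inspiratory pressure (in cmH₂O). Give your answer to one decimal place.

35.0

Flow: 71 L/min ÷ 60 = 1.1833 L/s.
Equation of motion (constant flow): PIP = Vt/C + R·V̇ + PEEP.
PIP = 490/47.1 + 14.0×1.1833 + 8 = 10.403 + 16.566 + 8 = 34.969 cmH2O.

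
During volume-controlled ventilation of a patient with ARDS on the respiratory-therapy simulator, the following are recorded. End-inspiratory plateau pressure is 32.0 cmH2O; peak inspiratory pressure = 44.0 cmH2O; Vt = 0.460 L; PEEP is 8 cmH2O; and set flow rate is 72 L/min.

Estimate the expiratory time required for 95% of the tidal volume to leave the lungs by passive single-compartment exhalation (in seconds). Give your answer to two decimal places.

0.57

Flow: 72 L/min ÷ 60 = 1.2 L/s.
R = (PIP − Pplat)/V̇ = (44.0 − 32.0) / 1.2 = 12.0/1.2 = 10.0 cmH2O·s/L.
C = Vt/(Pplat − PEEP) = 460.0 / (32.0 − 8) = 460.0/24.0 = 19.167 mL/cmH2O.
τ = R × C = 10.0 × 0.01917 L/cmH2O = 0.1917 s.
t = −τ·ln(1 − 0.95) = −0.1917·ln(0.05) = 0.5743 s.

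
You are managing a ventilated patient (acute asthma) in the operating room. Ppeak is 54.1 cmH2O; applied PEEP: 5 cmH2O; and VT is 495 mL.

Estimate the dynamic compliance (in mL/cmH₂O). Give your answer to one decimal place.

10.1

Dynamic compliance = Vt / (PIP − PEEP) = 495 / (54.1 − 5) = 495 / 49.1 = 10.081 mL/cmH2O.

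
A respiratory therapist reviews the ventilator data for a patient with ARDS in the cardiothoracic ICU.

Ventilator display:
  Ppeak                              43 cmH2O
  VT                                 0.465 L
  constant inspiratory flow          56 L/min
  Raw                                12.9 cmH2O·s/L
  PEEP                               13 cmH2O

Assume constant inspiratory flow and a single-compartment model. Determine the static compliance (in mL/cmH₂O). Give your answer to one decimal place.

25.9

Flow: 56 L/min ÷ 60 = 0.9333 L/s.
Equation of motion (constant flow): PIP = Vt/C + R·V̇ + PEEP.
Vt/C = PIP − R·V̇ − PEEP = 43 − 12.9×0.9333 − 13 = 43 − 12.04 − 13 = 17.96 cmH2O.
C = Vt / 17.96 = 465 / 17.96 = 25.891 mL/cmH2O.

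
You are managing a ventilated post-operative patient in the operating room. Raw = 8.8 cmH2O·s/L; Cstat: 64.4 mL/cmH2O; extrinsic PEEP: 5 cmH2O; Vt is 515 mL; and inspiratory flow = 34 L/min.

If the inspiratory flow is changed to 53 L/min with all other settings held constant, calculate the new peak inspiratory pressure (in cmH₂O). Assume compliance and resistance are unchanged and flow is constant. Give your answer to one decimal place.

Flow: 34 L/min ÷ 60 = 0.5667 L/s.
New flow: 53 L/min ÷ 60 = 0.8833 L/s.
PIP = Vt/C + R·V̇ + PEEP (constant-flow equation of motion).
Only the resistive term changes: ΔPIP = R × ΔV̇ = 8.8 × (0.8833 − 0.5667) = 8.8 × 0.3166 = 2.786 cmH2O.
Original PIP = 515/64.4 + 8.8×0.5667 + 5 = 17.984 cmH2O; new PIP = 17.984 + (2.786) = 20.77 cmH2O.

20.8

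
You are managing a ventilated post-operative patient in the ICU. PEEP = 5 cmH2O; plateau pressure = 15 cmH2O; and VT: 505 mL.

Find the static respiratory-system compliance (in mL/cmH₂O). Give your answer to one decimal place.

Cstat = Vt / (Pplat − PEEP) = 505 / (15 − 5) = 505 / 10.0 = 50.5 mL/cmH2O.

50.5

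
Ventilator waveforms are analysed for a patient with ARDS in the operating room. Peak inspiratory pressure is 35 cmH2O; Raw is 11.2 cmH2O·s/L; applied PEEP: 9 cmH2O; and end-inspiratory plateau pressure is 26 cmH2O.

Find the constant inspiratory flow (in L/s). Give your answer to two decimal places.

0.80

flow = (PIP − Pplat) / Raw = 9.0 / 11.2 = 0.8036 L/s.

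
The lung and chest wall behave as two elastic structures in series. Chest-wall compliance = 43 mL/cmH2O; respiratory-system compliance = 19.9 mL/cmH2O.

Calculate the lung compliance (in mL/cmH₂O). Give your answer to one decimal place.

1/CL = 1/Crs − 1/Ccw.
1/CL = 1/19.9 − 1/43 = 0.027.
CL = 37.037 mL/cmH2O.

37.0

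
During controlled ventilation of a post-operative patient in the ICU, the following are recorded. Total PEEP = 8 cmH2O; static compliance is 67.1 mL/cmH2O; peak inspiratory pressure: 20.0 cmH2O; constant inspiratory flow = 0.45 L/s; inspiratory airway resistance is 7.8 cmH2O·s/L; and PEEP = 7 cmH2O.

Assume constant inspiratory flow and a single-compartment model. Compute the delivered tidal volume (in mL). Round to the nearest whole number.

570

Total PEEP = 8 cmH2O (set 7 + intrinsic 1); this is the baseline alveolar pressure.
Equation of motion (constant flow): PIP = Vt/C + R·V̇ + PEEP.
Vt/C = PIP − R·V̇ − PEEP = 20.0 − 3.51 − 8 = 8.49 cmH2O.
Vt = C × 8.49 = 67.1 × 8.49 = 569.68 mL.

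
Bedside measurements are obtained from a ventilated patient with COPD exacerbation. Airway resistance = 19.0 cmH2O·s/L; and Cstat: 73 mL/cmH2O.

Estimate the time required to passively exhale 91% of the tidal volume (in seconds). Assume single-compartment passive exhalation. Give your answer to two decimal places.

3.34

τ = R × C = 19.0 × 73 mL/cmH2O = 19.0 × 0.073 L/cmH2O = 1.387 s.
Exhaled fraction f = 1 − e^(−t/τ) → t = −τ·ln(1 − f) = −1.387·ln(0.09) = 3.34 s.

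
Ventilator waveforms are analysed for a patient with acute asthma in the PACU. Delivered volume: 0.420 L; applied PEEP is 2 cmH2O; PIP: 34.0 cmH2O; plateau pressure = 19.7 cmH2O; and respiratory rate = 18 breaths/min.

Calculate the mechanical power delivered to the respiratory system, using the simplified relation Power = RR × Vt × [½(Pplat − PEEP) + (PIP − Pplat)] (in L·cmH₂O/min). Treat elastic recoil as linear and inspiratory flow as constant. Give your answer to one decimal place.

Per-breath work = Vt × [½(Pplat−PEEP) + (PIP−Pplat)] = 0.420 × [0.5×17.7 + 14.3] = 0.420 × 23.15 = 9.723 L·cmH2O.
Power = 18 × 9.723 = 175.01 L·cmH2O/min.

175.0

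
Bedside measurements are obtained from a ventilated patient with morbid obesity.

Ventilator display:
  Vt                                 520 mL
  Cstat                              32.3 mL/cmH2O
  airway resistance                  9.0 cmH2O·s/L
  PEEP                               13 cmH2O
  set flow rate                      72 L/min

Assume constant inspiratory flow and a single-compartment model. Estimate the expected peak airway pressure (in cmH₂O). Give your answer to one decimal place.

39.9

Flow: 72 L/min ÷ 60 = 1.2 L/s.
Equation of motion (constant flow): PIP = Vt/C + R·V̇ + PEEP.
PIP = 520/32.3 + 9.0×1.2 + 13 = 16.099 + 10.8 + 13 = 39.899 cmH2O.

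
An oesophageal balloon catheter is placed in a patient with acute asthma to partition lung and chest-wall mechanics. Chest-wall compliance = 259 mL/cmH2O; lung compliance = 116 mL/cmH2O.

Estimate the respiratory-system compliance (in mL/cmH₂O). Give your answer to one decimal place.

80.1

Lung and chest wall are elastances in series: 1/Crs = 1/CL + 1/Ccw.
1/Crs = 1/116 + 1/259 = 0.01248.
Crs = 80.128 mL/cmH2O.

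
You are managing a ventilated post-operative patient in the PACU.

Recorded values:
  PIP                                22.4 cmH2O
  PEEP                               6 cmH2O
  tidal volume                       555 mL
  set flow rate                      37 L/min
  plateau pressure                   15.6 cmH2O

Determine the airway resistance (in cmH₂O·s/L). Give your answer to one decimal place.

11.0

Flow: 37 L/min ÷ 60 = 0.6167 L/s.
Raw = (PIP − Pplat) / flow = (22.4 − 15.6) / 0.6167 = 6.8 / 0.6167 = 11.026 cmH2O·s/L.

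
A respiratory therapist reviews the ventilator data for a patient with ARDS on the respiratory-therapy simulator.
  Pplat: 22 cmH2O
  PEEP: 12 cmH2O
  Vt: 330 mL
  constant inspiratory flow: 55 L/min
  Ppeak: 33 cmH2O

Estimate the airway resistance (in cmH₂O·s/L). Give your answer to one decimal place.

12.0

Flow: 55 L/min ÷ 60 = 0.9167 L/s.
Raw = (PIP − Pplat) / flow = (33 − 22) / 0.9167 = 11.0 / 0.9167 = 12.0 cmH2O·s/L.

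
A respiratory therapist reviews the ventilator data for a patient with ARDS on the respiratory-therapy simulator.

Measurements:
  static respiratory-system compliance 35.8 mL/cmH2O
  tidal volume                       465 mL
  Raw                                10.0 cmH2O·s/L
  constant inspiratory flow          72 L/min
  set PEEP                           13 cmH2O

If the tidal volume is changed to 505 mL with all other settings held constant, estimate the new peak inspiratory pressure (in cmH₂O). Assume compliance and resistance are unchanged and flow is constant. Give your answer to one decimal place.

Flow: 72 L/min ÷ 60 = 1.2 L/s.
PIP = Vt/C + R·V̇ + PEEP (constant-flow equation of motion).
Only the elastic term changes: ΔPIP = ΔVt / C = (505 − 465) / 35.8 = 1.117 cmH2O.
Original PIP = 465/35.8 + 10.0×1.2 + 13 = 37.989 cmH2O; new PIP = 37.989 + (1.117) = 39.106 cmH2O.

39.1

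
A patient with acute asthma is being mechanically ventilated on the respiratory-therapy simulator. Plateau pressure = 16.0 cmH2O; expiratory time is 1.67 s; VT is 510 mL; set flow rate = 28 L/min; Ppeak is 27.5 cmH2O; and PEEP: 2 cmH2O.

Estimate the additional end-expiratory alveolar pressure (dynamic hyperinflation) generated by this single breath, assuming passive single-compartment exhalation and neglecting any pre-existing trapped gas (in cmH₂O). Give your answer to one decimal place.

2.2

Flow: 28 L/min ÷ 60 = 0.4667 L/s.
R = (PIP − Pplat)/V̇ = (27.5 − 16.0) / 0.4667 = 11.5/0.4667 = 24.641 cmH2O·s/L.
C = Vt/(Pplat − PEEP) = 510.0 / (16.0 − 2) = 510.0/14.0 = 36.429 mL/cmH2O.
τ = R × C = 24.641 × 0.03643 L/cmH2O = 0.8977 s.
Fraction remaining = e^(−Te/τ) = e^(−1.67/0.8977) = 0.1556; trapped volume = 510.0 × 0.1556 = 79.356 mL.
Additional alveolar pressure from trapping ≈ V_trapped / C = 79.356 / 36.429 = 2.178 cmH2O.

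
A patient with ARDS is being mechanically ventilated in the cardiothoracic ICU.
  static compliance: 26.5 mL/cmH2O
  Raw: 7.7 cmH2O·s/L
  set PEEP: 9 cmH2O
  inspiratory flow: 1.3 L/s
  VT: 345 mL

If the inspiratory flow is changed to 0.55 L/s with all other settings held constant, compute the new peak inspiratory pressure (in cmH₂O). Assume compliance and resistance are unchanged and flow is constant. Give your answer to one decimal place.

PIP = Vt/C + R·V̇ + PEEP (constant-flow equation of motion).
Only the resistive term changes: ΔPIP = R × ΔV̇ = 7.7 × (0.55 − 1.3) = 7.7 × -0.75 = -5.775 cmH2O.
Original PIP = 345/26.5 + 7.7×1.3 + 9 = 32.029 cmH2O; new PIP = 32.029 + (-5.775) = 26.254 cmH2O.

26.3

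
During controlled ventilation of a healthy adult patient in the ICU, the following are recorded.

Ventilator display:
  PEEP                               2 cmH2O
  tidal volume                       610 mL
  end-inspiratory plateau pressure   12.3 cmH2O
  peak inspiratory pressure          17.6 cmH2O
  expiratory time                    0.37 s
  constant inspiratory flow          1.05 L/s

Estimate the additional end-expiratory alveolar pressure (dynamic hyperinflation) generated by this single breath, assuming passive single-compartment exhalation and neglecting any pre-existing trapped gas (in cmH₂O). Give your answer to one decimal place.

R = (PIP − Pplat)/V̇ = (17.6 − 12.3) / 1.05 = 5.3/1.05 = 5.048 cmH2O·s/L.
C = Vt/(Pplat − PEEP) = 610.0 / (12.3 − 2) = 610.0/10.3 = 59.223 mL/cmH2O.
τ = R × C = 5.048 × 0.05922 L/cmH2O = 0.2989 s.
Fraction remaining = e^(−Te/τ) = e^(−0.37/0.2989) = 0.29; trapped volume = 610.0 × 0.29 = 176.9 mL.
Additional alveolar pressure from trapping ≈ V_trapped / C = 176.9 / 59.223 = 2.987 cmH2O.

3.0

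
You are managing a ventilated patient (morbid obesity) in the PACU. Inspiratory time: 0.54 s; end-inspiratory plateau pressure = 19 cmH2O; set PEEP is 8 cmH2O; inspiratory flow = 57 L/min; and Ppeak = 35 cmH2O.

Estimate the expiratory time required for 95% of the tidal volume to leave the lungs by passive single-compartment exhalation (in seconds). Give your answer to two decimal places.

2.35

Flow: 57 L/min ÷ 60 = 0.95 L/s.
Vt = flow × Ti = 0.95 L/s × 0.54 s × 1000 mL/L = 513.0 mL.
R = (PIP − Pplat)/V̇ = (35 − 19) / 0.95 = 16.0/0.95 = 16.842 cmH2O·s/L.
C = Vt/(Pplat − PEEP) = 513.0 / (19 − 8) = 513.0/11.0 = 46.636 mL/cmH2O.
τ = R × C = 16.842 × 0.04664 L/cmH2O = 0.7855 s.
t = −τ·ln(1 − 0.95) = −0.7855·ln(0.05) = 2.353 s.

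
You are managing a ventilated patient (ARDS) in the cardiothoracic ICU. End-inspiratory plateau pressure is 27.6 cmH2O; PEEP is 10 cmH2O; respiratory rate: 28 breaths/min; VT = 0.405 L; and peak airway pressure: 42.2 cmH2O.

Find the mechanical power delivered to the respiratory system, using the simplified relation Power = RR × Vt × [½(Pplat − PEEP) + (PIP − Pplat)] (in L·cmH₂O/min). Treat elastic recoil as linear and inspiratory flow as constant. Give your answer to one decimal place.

265.4

Per-breath work = Vt × [½(Pplat−PEEP) + (PIP−Pplat)] = 0.405 × [0.5×17.6 + 14.6] = 0.405 × 23.4 = 9.477 L·cmH2O.
Power = 28 × 9.477 = 265.36 L·cmH2O/min.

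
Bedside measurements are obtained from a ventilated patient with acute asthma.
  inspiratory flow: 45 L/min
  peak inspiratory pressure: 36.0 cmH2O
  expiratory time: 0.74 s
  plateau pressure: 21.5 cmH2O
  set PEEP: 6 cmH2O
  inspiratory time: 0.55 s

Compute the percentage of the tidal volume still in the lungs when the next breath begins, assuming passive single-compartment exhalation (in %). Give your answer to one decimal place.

Flow: 45 L/min ÷ 60 = 0.75 L/s.
Vt = flow × Ti = 0.75 L/s × 0.55 s × 1000 mL/L = 412.5 mL.
R = (PIP − Pplat)/V̇ = (36.0 − 21.5) / 0.75 = 14.5/0.75 = 19.333 cmH2O·s/L.
C = Vt/(Pplat − PEEP) = 412.5 / (21.5 − 6) = 412.5/15.5 = 26.613 mL/cmH2O.
τ = R × C = 19.333 × 0.02661 L/cmH2O = 0.5145 s.
Fraction remaining at end-expiration = e^(−Te/τ) = e^(−0.74/0.5145) = 0.2373 → 23.73%.

23.7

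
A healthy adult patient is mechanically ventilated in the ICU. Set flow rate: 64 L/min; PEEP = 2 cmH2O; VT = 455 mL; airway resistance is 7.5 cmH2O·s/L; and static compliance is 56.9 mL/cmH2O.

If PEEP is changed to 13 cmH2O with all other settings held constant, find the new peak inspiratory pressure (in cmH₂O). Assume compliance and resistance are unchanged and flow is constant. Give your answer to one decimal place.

29.0

Flow: 64 L/min ÷ 60 = 1.0667 L/s.
PIP = Vt/C + R·V̇ + PEEP (constant-flow equation of motion).
Only the baseline term changes: ΔPIP = ΔPEEP = 13 − 2 = 11.0 cmH2O.
Original PIP = 455/56.9 + 7.5×1.0667 + 2 = 17.997 cmH2O; new PIP = 17.997 + (11.0) = 28.997 cmH2O.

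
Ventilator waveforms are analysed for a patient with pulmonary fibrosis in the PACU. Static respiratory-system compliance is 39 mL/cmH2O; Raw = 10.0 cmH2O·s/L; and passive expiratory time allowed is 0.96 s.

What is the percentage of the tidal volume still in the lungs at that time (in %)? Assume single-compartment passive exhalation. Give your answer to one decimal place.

τ = R × C = 10.0 × 39 mL/cmH2O = 10.0 × 0.039 L/cmH2O = 0.39 s.
Passive exhalation: V(t)/V₀ = e^(−t/τ) = e^(−0.96/0.39) = 0.0853.
Fraction remaining = 0.0853 → 8.53%.

8.5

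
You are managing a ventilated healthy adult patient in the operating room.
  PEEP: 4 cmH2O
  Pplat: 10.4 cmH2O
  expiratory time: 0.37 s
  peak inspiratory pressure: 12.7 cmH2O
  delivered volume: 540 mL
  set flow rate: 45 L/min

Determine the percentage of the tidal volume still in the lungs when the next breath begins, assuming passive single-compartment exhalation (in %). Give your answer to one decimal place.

23.9

Flow: 45 L/min ÷ 60 = 0.75 L/s.
R = (PIP − Pplat)/V̇ = (12.7 − 10.4) / 0.75 = 2.3/0.75 = 3.067 cmH2O·s/L.
C = Vt/(Pplat − PEEP) = 540.0 / (10.4 − 4) = 540.0/6.4 = 84.375 mL/cmH2O.
τ = R × C = 3.067 × 0.08438 L/cmH2O = 0.2588 s.
Fraction remaining at end-expiration = e^(−Te/τ) = e^(−0.37/0.2588) = 0.2394 → 23.94%.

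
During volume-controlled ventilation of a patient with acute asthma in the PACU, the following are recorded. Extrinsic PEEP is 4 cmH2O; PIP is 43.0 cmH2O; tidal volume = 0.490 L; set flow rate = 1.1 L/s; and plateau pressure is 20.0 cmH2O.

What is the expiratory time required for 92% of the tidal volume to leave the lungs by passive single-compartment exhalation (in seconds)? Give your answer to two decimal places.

1.62

R = (PIP − Pplat)/V̇ = (43.0 − 20.0) / 1.1 = 23.0/1.1 = 20.909 cmH2O·s/L.
C = Vt/(Pplat − PEEP) = 490.0 / (20.0 − 4) = 490.0/16.0 = 30.625 mL/cmH2O.
τ = R × C = 20.909 × 0.03063 L/cmH2O = 0.6404 s.
t = −τ·ln(1 − 0.92) = −0.6404·ln(0.08) = 1.617 s.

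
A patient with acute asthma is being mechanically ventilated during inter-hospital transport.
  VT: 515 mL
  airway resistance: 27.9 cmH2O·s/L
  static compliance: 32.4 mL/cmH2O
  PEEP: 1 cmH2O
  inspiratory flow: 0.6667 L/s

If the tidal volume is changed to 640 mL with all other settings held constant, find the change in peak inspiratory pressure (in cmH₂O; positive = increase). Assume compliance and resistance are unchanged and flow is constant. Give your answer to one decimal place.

PIP = Vt/C + R·V̇ + PEEP (constant-flow equation of motion).
Only the elastic term changes: ΔPIP = ΔVt / C = (640 − 515) / 32.4 = 3.858 cmH2O.

3.9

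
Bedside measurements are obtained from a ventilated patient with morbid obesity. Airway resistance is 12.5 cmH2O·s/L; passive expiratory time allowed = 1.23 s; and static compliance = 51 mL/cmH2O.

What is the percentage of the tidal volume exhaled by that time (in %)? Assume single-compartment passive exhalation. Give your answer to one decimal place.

85.5

τ = R × C = 12.5 × 51 mL/cmH2O = 12.5 × 0.051 L/cmH2O = 0.6375 s.
Passive exhalation: V(t)/V₀ = e^(−t/τ) = e^(−1.23/0.6375) = 0.1452.
Fraction exhaled = 1 − 0.1452 = 0.8548 → 85.48%.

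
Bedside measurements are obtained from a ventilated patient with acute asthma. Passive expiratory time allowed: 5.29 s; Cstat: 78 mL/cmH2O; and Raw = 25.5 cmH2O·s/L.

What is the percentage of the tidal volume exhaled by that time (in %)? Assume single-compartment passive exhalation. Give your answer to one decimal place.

τ = R × C = 25.5 × 78 mL/cmH2O = 25.5 × 0.078 L/cmH2O = 1.989 s.
Passive exhalation: V(t)/V₀ = e^(−t/τ) = e^(−5.29/1.989) = 0.06997.
Fraction exhaled = 1 − 0.06997 = 0.93 → 93.0%.

93.0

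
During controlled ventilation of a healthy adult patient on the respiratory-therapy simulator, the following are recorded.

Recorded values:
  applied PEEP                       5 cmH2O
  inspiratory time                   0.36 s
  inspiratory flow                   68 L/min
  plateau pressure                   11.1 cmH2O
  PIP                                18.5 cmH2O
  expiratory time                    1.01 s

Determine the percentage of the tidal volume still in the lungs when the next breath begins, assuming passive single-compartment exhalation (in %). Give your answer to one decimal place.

Flow: 68 L/min ÷ 60 = 1.1333 L/s.
Vt = flow × Ti = 1.1333 L/s × 0.36 s × 1000 mL/L = 407.99 mL.
R = (PIP − Pplat)/V̇ = (18.5 − 11.1) / 1.1333 = 7.4/1.1333 = 6.53 cmH2O·s/L.
C = Vt/(Pplat − PEEP) = 407.99 / (11.1 − 5) = 407.99/6.1 = 66.884 mL/cmH2O.
τ = R × C = 6.53 × 0.06688 L/cmH2O = 0.4367 s.
Fraction remaining at end-expiration = e^(−Te/τ) = e^(−1.01/0.4367) = 0.09898 → 9.898%.

9.9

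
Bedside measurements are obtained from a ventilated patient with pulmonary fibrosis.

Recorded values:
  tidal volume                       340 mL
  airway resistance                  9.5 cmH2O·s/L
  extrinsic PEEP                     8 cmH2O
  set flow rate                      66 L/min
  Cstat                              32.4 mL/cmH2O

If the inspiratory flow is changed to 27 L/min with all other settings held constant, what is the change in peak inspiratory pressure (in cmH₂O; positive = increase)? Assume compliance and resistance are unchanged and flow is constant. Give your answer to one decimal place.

Flow: 66 L/min ÷ 60 = 1.1 L/s.
New flow: 27 L/min ÷ 60 = 0.45 L/s.
PIP = Vt/C + R·V̇ + PEEP (constant-flow equation of motion).
Only the resistive term changes: ΔPIP = R × ΔV̇ = 9.5 × (0.45 − 1.1) = 9.5 × -0.65 = -6.175 cmH2O.

-6.2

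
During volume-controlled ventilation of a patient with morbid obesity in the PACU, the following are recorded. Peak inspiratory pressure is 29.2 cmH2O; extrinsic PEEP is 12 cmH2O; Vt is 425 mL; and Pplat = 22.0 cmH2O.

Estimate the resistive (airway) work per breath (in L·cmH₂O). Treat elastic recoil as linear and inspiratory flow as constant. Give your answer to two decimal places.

With constant inspiratory flow the resistive pressure is constant at PIP − Pplat = 29.2 − 22.0 = 7.2 cmH2O, so resistive work = 7.2 × 0.425 = 3.06 L·cmH2O.

3.06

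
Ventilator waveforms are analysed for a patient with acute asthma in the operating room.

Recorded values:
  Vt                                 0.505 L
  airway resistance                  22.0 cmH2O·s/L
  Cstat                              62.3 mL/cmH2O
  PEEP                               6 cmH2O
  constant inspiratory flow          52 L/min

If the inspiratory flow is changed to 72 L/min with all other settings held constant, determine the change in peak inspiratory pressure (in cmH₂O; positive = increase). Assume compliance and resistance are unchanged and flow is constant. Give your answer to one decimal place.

Flow: 52 L/min ÷ 60 = 0.8667 L/s.
New flow: 72 L/min ÷ 60 = 1.2 L/s.
PIP = Vt/C + R·V̇ + PEEP (constant-flow equation of motion).
Only the resistive term changes: ΔPIP = R × ΔV̇ = 22.0 × (1.2 − 0.8667) = 22.0 × 0.3333 = 7.333 cmH2O.

7.3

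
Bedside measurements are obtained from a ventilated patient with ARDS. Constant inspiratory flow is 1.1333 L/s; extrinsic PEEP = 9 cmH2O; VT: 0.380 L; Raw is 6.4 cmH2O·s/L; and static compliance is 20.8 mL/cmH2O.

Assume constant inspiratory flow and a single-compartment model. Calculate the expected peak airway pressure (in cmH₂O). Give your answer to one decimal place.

Equation of motion (constant flow): PIP = Vt/C + R·V̇ + PEEP.
PIP = 380/20.8 + 6.4×1.1333 + 9 = 18.269 + 7.253 + 9 = 34.522 cmH2O.

34.5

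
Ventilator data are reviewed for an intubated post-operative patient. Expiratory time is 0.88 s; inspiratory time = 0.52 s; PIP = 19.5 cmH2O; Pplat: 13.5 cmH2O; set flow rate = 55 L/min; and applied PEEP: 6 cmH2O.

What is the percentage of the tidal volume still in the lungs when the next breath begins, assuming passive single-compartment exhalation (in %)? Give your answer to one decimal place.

12.1

Flow: 55 L/min ÷ 60 = 0.9167 L/s.
Vt = flow × Ti = 0.9167 L/s × 0.52 s × 1000 mL/L = 476.68 mL.
R = (PIP − Pplat)/V̇ = (19.5 − 13.5) / 0.9167 = 6.0/0.9167 = 6.545 cmH2O·s/L.
C = Vt/(Pplat − PEEP) = 476.68 / (13.5 − 6) = 476.68/7.5 = 63.557 mL/cmH2O.
τ = R × C = 6.545 × 0.06356 L/cmH2O = 0.416 s.
Fraction remaining at end-expiration = e^(−Te/τ) = e^(−0.88/0.416) = 0.1206 → 12.06%.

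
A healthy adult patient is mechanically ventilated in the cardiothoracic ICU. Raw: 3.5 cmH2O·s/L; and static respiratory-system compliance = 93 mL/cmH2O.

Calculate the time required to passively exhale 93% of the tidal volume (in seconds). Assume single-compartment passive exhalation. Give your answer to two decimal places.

0.87

τ = R × C = 3.5 × 93 mL/cmH2O = 3.5 × 0.093 L/cmH2O = 0.3255 s.
Exhaled fraction f = 1 − e^(−t/τ) → t = −τ·ln(1 − f) = −0.3255·ln(0.07) = 0.8656 s.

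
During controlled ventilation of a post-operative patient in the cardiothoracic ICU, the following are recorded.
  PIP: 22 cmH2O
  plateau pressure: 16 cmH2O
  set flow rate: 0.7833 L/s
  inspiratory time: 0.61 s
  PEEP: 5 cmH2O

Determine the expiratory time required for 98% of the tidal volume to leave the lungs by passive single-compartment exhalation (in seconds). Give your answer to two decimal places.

Vt = flow × Ti = 0.7833 L/s × 0.61 s × 1000 mL/L = 477.81 mL.
R = (PIP − Pplat)/V̇ = (22 − 16) / 0.7833 = 6.0/0.7833 = 7.66 cmH2O·s/L.
C = Vt/(Pplat − PEEP) = 477.81 / (16 − 5) = 477.81/11.0 = 43.437 mL/cmH2O.
τ = R × C = 7.66 × 0.04344 L/cmH2O = 0.3328 s.
t = −τ·ln(1 − 0.98) = −0.3328·ln(0.02) = 1.302 s.

1.30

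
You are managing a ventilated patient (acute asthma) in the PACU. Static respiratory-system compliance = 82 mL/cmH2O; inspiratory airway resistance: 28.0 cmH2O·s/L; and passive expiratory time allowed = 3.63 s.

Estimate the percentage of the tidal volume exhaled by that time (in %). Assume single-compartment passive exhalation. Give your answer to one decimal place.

τ = R × C = 28.0 × 82 mL/cmH2O = 28.0 × 0.082 L/cmH2O = 2.296 s.
Passive exhalation: V(t)/V₀ = e^(−t/τ) = e^(−3.63/2.296) = 0.2058.
Fraction exhaled = 1 − 0.2058 = 0.7942 → 79.42%.

79.4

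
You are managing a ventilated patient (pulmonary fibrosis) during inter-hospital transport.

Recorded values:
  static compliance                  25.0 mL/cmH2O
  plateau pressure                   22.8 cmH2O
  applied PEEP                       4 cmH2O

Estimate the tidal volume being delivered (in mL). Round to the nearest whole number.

470

Vt = Cstat × (Pplat − PEEP) = 25.0 × (22.8 − 4) = 25.0 × 18.8 = 470.0 mL.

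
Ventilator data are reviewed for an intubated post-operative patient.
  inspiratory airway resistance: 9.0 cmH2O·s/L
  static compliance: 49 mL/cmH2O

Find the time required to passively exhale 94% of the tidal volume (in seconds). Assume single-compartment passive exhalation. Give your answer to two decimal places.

1.24

τ = R × C = 9.0 × 49 mL/cmH2O = 9.0 × 0.049 L/cmH2O = 0.441 s.
Exhaled fraction f = 1 − e^(−t/τ) → t = −τ·ln(1 − f) = −0.441·ln(0.06) = 1.241 s.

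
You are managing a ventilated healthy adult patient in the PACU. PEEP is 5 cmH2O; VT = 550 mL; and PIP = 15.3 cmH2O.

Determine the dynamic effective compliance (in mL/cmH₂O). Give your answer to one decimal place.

Dynamic compliance = Vt / (PIP − PEEP) = 550 / (15.3 − 5) = 550 / 10.3 = 53.398 mL/cmH2O.

53.4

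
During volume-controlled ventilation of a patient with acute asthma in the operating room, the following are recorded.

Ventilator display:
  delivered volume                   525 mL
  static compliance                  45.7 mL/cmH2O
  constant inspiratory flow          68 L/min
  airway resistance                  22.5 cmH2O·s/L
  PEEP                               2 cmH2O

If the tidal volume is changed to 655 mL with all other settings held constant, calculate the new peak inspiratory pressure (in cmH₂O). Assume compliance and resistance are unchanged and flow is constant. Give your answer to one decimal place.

Flow: 68 L/min ÷ 60 = 1.1333 L/s.
PIP = Vt/C + R·V̇ + PEEP (constant-flow equation of motion).
Only the elastic term changes: ΔPIP = ΔVt / C = (655 − 525) / 45.7 = 2.845 cmH2O.
Original PIP = 525/45.7 + 22.5×1.1333 + 2 = 38.987 cmH2O; new PIP = 38.987 + (2.845) = 41.832 cmH2O.

41.8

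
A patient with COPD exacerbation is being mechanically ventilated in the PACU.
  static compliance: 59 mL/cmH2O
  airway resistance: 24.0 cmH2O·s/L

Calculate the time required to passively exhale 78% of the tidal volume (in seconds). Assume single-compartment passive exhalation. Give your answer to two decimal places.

2.14

τ = R × C = 24.0 × 59 mL/cmH2O = 24.0 × 0.059 L/cmH2O = 1.416 s.
Exhaled fraction f = 1 − e^(−t/τ) → t = −τ·ln(1 − f) = −1.416·ln(0.22) = 2.144 s.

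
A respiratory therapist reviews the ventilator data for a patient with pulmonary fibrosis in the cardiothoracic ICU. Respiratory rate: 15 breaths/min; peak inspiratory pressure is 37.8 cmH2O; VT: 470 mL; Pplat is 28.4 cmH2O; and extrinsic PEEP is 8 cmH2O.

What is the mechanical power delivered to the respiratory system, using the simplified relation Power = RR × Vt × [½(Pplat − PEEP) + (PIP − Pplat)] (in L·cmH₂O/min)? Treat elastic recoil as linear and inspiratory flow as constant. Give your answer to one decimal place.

138.2

Per-breath work = Vt × [½(Pplat−PEEP) + (PIP−Pplat)] = 0.470 × [0.5×20.4 + 9.4] = 0.470 × 19.6 = 9.212 L·cmH2O.
Power = 15 × 9.212 = 138.18 L·cmH2O/min.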